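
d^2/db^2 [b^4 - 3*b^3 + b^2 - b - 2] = 12*b^2 - 18*b + 2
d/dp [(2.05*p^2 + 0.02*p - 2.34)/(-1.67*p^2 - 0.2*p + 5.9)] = (-0.3766*p^2 + 16.3744*p - 0.35)/(2.7889*p^4 + 0.668*p^3 - 19.666*p^2 - 2.36*p + 34.81)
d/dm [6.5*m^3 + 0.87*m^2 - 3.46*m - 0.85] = 19.5*m^2 + 1.74*m - 3.46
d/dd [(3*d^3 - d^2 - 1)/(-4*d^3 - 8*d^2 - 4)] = d*(-7*d^3 - 12*d - 2)/(4*(d^6 + 4*d^5 + 4*d^4 + 2*d^3 + 4*d^2 + 1))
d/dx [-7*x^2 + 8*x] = 8 - 14*x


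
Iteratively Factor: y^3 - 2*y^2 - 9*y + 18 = (y - 2)*(y^2 - 9) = (y - 2)*(y + 3)*(y - 3)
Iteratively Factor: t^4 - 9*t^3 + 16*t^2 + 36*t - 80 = (t - 4)*(t^3 - 5*t^2 - 4*t + 20) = (t - 5)*(t - 4)*(t^2 - 4) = (t - 5)*(t - 4)*(t + 2)*(t - 2)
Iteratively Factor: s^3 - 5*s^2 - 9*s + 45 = (s - 5)*(s^2 - 9) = (s - 5)*(s + 3)*(s - 3)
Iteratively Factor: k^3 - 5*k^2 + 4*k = (k - 1)*(k^2 - 4*k) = (k - 4)*(k - 1)*(k)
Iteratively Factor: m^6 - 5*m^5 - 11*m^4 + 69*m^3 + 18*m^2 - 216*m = (m - 4)*(m^5 - m^4 - 15*m^3 + 9*m^2 + 54*m) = (m - 4)*(m - 3)*(m^4 + 2*m^3 - 9*m^2 - 18*m) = (m - 4)*(m - 3)^2*(m^3 + 5*m^2 + 6*m) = (m - 4)*(m - 3)^2*(m + 2)*(m^2 + 3*m) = (m - 4)*(m - 3)^2*(m + 2)*(m + 3)*(m)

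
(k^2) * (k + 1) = k^3 + k^2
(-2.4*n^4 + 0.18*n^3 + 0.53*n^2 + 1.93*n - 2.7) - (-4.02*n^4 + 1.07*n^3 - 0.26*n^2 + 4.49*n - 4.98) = 1.62*n^4 - 0.89*n^3 + 0.79*n^2 - 2.56*n + 2.28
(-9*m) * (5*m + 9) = -45*m^2 - 81*m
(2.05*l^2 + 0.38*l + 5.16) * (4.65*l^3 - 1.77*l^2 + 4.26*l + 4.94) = 9.5325*l^5 - 1.8615*l^4 + 32.0544*l^3 + 2.6126*l^2 + 23.8588*l + 25.4904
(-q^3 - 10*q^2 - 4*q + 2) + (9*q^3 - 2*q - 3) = 8*q^3 - 10*q^2 - 6*q - 1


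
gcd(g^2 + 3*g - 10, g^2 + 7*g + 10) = g + 5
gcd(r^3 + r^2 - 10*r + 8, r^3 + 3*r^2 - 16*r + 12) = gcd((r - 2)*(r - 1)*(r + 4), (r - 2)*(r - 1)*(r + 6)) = r^2 - 3*r + 2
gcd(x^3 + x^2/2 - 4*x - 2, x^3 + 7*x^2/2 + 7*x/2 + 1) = x^2 + 5*x/2 + 1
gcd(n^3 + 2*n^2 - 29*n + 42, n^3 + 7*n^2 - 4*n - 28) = n^2 + 5*n - 14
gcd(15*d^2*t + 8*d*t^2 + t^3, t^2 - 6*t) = t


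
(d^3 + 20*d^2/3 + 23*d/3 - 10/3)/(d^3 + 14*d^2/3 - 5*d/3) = (d + 2)/d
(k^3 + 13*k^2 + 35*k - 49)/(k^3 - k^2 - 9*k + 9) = (k^2 + 14*k + 49)/(k^2 - 9)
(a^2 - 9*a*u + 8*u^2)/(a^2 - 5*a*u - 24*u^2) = (a - u)/(a + 3*u)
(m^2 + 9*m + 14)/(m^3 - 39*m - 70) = (m + 7)/(m^2 - 2*m - 35)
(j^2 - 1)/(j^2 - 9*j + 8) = (j + 1)/(j - 8)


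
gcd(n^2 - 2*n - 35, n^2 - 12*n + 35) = n - 7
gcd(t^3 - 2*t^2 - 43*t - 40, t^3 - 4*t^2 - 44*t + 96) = t - 8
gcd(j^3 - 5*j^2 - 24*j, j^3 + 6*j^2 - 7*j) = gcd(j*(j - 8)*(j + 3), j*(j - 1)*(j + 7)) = j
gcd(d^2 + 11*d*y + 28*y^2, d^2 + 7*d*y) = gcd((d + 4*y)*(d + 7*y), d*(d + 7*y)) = d + 7*y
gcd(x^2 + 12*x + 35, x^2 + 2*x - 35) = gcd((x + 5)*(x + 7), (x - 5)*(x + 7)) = x + 7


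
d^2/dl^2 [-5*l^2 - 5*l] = -10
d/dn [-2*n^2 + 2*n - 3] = 2 - 4*n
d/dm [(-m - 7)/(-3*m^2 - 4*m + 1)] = (3*m^2 + 4*m - 2*(m + 7)*(3*m + 2) - 1)/(3*m^2 + 4*m - 1)^2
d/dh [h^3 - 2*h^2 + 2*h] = 3*h^2 - 4*h + 2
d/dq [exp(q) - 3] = exp(q)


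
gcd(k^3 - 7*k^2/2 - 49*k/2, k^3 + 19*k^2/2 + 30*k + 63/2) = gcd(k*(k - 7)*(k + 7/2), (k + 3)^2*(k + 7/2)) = k + 7/2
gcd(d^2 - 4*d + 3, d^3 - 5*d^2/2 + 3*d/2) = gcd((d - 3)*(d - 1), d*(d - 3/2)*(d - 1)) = d - 1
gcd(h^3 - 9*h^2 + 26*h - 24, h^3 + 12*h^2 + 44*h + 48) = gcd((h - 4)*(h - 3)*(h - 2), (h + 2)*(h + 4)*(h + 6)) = 1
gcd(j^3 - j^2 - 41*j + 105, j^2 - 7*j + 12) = j - 3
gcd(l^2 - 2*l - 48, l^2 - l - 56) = l - 8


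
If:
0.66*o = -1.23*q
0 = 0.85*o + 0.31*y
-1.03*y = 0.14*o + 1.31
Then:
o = 0.49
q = -0.26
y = -1.34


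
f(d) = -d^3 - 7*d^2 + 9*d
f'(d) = -3*d^2 - 14*d + 9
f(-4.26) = -88.06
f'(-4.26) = 14.20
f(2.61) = -41.97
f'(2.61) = -47.98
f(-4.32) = -88.90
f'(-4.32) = 13.49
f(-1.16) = -18.30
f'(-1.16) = 21.20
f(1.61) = -7.83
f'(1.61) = -21.32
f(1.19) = -0.89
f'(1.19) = -11.91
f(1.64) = -8.48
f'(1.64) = -22.03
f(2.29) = -28.11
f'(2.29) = -38.79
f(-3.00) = -63.00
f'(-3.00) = 24.00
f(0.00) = 0.00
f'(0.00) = 9.00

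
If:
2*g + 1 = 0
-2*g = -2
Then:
No Solution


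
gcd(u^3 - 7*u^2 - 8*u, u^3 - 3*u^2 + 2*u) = u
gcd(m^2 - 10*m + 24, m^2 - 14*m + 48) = m - 6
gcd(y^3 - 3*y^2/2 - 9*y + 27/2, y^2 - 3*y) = y - 3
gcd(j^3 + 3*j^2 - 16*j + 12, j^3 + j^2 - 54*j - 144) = j + 6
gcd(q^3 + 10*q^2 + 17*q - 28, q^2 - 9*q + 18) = 1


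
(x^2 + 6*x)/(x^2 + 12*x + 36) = x/(x + 6)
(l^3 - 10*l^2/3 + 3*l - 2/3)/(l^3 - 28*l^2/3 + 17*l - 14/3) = (l - 1)/(l - 7)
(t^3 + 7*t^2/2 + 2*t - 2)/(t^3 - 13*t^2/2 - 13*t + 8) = (t + 2)/(t - 8)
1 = 1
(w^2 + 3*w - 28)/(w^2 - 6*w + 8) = (w + 7)/(w - 2)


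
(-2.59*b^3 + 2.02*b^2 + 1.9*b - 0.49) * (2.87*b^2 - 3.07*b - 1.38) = -7.4333*b^5 + 13.7487*b^4 + 2.8258*b^3 - 10.0269*b^2 - 1.1177*b + 0.6762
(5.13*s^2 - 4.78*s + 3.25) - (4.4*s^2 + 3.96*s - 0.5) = 0.73*s^2 - 8.74*s + 3.75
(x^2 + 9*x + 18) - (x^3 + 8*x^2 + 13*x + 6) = -x^3 - 7*x^2 - 4*x + 12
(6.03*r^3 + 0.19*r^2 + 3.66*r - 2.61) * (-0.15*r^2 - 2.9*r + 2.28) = -0.9045*r^5 - 17.5155*r^4 + 12.6484*r^3 - 9.7893*r^2 + 15.9138*r - 5.9508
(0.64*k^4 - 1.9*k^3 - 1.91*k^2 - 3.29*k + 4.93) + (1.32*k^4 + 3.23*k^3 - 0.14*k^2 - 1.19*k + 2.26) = 1.96*k^4 + 1.33*k^3 - 2.05*k^2 - 4.48*k + 7.19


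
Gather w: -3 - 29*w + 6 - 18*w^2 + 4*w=-18*w^2 - 25*w + 3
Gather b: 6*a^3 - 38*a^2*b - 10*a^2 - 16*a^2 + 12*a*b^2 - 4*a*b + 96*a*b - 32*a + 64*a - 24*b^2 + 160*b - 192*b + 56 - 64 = 6*a^3 - 26*a^2 + 32*a + b^2*(12*a - 24) + b*(-38*a^2 + 92*a - 32) - 8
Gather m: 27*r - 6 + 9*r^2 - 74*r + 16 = 9*r^2 - 47*r + 10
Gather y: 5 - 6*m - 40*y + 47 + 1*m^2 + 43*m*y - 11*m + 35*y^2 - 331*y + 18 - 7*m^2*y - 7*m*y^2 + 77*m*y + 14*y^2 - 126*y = m^2 - 17*m + y^2*(49 - 7*m) + y*(-7*m^2 + 120*m - 497) + 70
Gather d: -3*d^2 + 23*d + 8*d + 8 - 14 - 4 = -3*d^2 + 31*d - 10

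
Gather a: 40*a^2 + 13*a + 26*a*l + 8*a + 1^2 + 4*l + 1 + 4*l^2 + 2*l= 40*a^2 + a*(26*l + 21) + 4*l^2 + 6*l + 2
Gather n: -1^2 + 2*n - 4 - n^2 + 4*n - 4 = -n^2 + 6*n - 9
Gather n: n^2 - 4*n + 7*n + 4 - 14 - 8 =n^2 + 3*n - 18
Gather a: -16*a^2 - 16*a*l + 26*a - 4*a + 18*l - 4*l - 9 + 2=-16*a^2 + a*(22 - 16*l) + 14*l - 7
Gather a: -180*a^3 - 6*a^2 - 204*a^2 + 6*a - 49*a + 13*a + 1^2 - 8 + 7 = -180*a^3 - 210*a^2 - 30*a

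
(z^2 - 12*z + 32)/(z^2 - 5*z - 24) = (z - 4)/(z + 3)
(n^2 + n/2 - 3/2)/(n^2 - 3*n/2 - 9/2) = (n - 1)/(n - 3)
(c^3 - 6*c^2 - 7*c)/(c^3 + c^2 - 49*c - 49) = c/(c + 7)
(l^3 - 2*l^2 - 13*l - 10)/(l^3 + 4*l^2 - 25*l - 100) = (l^2 + 3*l + 2)/(l^2 + 9*l + 20)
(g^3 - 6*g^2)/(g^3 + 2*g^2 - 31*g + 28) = g^2*(g - 6)/(g^3 + 2*g^2 - 31*g + 28)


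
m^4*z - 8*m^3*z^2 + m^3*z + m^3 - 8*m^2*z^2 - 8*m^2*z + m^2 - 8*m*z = m*(m + 1)*(m - 8*z)*(m*z + 1)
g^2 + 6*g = g*(g + 6)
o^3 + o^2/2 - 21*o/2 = o*(o - 3)*(o + 7/2)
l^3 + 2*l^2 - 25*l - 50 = (l - 5)*(l + 2)*(l + 5)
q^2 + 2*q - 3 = (q - 1)*(q + 3)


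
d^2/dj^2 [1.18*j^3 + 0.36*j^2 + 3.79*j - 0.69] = 7.08*j + 0.72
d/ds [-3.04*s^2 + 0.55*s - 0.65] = 0.55 - 6.08*s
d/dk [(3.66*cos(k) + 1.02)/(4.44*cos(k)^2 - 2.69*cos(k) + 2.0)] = (16.2504*cos(k)^2 + 9.0576*cos(k) - 10.0638)*sin(k)/(19.7136*cos(k)^4 - 23.8872*cos(k)^3 + 24.9961*cos(k)^2 - 10.76*cos(k) + 4.0)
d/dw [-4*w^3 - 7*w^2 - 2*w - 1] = -12*w^2 - 14*w - 2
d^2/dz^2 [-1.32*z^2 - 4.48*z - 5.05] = -2.64000000000000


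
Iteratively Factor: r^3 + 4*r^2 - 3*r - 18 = (r - 2)*(r^2 + 6*r + 9) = (r - 2)*(r + 3)*(r + 3)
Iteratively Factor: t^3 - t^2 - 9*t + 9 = (t + 3)*(t^2 - 4*t + 3) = (t - 3)*(t + 3)*(t - 1)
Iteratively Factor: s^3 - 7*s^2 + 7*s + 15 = (s + 1)*(s^2 - 8*s + 15) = (s - 5)*(s + 1)*(s - 3)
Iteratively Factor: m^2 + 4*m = (m)*(m + 4)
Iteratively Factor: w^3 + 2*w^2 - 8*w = (w + 4)*(w^2 - 2*w) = (w - 2)*(w + 4)*(w)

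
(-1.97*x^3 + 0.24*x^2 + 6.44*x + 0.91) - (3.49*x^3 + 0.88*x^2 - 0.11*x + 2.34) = -5.46*x^3 - 0.64*x^2 + 6.55*x - 1.43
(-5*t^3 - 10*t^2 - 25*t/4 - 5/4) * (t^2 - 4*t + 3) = -5*t^5 + 10*t^4 + 75*t^3/4 - 25*t^2/4 - 55*t/4 - 15/4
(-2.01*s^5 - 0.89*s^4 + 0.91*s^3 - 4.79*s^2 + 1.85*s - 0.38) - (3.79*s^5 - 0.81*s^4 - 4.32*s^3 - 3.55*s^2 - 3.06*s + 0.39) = -5.8*s^5 - 0.08*s^4 + 5.23*s^3 - 1.24*s^2 + 4.91*s - 0.77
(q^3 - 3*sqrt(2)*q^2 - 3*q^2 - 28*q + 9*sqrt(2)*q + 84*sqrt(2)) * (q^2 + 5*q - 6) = q^5 - 3*sqrt(2)*q^4 + 2*q^4 - 49*q^3 - 6*sqrt(2)*q^3 - 122*q^2 + 147*sqrt(2)*q^2 + 168*q + 366*sqrt(2)*q - 504*sqrt(2)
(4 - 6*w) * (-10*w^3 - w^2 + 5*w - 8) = 60*w^4 - 34*w^3 - 34*w^2 + 68*w - 32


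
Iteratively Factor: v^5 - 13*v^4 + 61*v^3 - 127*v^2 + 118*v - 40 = (v - 4)*(v^4 - 9*v^3 + 25*v^2 - 27*v + 10) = (v - 4)*(v - 1)*(v^3 - 8*v^2 + 17*v - 10) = (v - 4)*(v - 1)^2*(v^2 - 7*v + 10) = (v - 4)*(v - 2)*(v - 1)^2*(v - 5)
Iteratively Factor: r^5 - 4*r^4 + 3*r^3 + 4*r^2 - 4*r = (r + 1)*(r^4 - 5*r^3 + 8*r^2 - 4*r) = (r - 2)*(r + 1)*(r^3 - 3*r^2 + 2*r) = (r - 2)^2*(r + 1)*(r^2 - r) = r*(r - 2)^2*(r + 1)*(r - 1)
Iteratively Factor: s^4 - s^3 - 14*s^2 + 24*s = (s - 2)*(s^3 + s^2 - 12*s) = s*(s - 2)*(s^2 + s - 12) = s*(s - 2)*(s + 4)*(s - 3)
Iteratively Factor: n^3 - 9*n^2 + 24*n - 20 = (n - 2)*(n^2 - 7*n + 10) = (n - 5)*(n - 2)*(n - 2)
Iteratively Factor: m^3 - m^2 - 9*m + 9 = (m - 1)*(m^2 - 9) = (m - 1)*(m + 3)*(m - 3)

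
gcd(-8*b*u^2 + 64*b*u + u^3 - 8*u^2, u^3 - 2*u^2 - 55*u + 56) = u - 8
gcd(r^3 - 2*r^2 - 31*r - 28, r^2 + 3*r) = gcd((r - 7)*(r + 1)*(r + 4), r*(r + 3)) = 1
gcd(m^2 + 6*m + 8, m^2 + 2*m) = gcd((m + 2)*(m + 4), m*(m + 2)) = m + 2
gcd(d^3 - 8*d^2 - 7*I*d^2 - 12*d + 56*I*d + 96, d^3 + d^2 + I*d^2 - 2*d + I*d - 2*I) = 1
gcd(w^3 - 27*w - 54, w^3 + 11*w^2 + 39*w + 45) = w^2 + 6*w + 9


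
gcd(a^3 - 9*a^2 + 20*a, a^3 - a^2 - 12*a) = a^2 - 4*a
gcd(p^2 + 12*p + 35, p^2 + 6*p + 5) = p + 5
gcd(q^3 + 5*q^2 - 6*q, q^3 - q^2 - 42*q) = q^2 + 6*q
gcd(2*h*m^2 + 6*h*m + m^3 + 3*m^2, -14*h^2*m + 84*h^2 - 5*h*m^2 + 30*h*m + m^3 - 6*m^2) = 2*h + m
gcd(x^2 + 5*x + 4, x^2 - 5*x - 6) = x + 1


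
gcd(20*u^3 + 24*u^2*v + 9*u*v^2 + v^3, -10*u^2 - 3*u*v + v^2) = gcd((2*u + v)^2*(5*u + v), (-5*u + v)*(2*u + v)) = 2*u + v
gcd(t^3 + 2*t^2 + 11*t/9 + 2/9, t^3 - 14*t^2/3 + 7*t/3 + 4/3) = t + 1/3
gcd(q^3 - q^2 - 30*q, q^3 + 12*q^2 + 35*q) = q^2 + 5*q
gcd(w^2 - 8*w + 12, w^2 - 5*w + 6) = w - 2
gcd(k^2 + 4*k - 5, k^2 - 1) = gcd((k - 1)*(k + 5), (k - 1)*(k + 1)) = k - 1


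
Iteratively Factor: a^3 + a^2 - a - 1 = (a + 1)*(a^2 - 1) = (a + 1)^2*(a - 1)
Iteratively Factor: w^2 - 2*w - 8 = (w + 2)*(w - 4)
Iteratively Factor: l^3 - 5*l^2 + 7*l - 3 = (l - 3)*(l^2 - 2*l + 1) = (l - 3)*(l - 1)*(l - 1)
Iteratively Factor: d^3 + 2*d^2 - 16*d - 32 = (d + 2)*(d^2 - 16) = (d + 2)*(d + 4)*(d - 4)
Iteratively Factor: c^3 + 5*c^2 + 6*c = (c + 3)*(c^2 + 2*c) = c*(c + 3)*(c + 2)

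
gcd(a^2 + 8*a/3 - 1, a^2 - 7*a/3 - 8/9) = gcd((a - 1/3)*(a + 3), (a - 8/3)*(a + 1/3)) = 1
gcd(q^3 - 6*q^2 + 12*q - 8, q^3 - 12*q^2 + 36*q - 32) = q^2 - 4*q + 4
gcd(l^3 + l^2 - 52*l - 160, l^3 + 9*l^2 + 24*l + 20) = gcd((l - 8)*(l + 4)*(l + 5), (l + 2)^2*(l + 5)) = l + 5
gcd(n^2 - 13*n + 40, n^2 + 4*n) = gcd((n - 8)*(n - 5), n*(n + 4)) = 1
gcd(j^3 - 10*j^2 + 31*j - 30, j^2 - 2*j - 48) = 1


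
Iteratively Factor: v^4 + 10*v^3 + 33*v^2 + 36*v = (v + 3)*(v^3 + 7*v^2 + 12*v) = v*(v + 3)*(v^2 + 7*v + 12) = v*(v + 3)*(v + 4)*(v + 3)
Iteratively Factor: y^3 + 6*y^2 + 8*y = (y)*(y^2 + 6*y + 8) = y*(y + 4)*(y + 2)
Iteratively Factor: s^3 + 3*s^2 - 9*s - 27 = (s + 3)*(s^2 - 9) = (s + 3)^2*(s - 3)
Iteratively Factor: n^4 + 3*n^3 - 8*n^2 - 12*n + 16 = (n - 2)*(n^3 + 5*n^2 + 2*n - 8) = (n - 2)*(n + 2)*(n^2 + 3*n - 4) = (n - 2)*(n + 2)*(n + 4)*(n - 1)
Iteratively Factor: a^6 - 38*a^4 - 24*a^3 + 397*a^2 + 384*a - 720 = (a - 5)*(a^5 + 5*a^4 - 13*a^3 - 89*a^2 - 48*a + 144) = (a - 5)*(a + 4)*(a^4 + a^3 - 17*a^2 - 21*a + 36) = (a - 5)*(a - 4)*(a + 4)*(a^3 + 5*a^2 + 3*a - 9) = (a - 5)*(a - 4)*(a + 3)*(a + 4)*(a^2 + 2*a - 3) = (a - 5)*(a - 4)*(a + 3)^2*(a + 4)*(a - 1)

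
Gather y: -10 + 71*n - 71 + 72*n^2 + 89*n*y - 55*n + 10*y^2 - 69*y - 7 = 72*n^2 + 16*n + 10*y^2 + y*(89*n - 69) - 88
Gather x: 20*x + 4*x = 24*x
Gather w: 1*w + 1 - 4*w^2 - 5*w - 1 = -4*w^2 - 4*w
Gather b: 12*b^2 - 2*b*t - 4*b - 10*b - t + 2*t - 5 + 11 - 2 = 12*b^2 + b*(-2*t - 14) + t + 4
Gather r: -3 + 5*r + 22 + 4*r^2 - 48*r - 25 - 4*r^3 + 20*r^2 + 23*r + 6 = -4*r^3 + 24*r^2 - 20*r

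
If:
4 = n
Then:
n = 4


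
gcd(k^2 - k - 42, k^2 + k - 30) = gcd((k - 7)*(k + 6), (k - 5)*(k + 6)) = k + 6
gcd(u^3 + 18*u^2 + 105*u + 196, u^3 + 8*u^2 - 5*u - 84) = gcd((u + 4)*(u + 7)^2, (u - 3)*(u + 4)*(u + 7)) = u^2 + 11*u + 28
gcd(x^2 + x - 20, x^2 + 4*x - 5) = x + 5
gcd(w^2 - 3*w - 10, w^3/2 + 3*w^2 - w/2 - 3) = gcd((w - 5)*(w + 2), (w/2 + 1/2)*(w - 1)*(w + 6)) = 1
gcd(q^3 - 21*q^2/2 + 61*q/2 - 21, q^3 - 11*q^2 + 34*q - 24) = q^2 - 7*q + 6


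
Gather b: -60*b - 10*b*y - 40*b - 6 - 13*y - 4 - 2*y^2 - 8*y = b*(-10*y - 100) - 2*y^2 - 21*y - 10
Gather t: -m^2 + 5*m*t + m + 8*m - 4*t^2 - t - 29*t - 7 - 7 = -m^2 + 9*m - 4*t^2 + t*(5*m - 30) - 14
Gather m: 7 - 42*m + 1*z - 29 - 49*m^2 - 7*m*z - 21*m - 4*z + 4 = -49*m^2 + m*(-7*z - 63) - 3*z - 18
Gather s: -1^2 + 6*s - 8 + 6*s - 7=12*s - 16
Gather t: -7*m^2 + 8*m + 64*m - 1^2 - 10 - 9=-7*m^2 + 72*m - 20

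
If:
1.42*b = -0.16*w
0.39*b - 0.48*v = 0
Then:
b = -0.112676056338028*w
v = -0.0915492957746479*w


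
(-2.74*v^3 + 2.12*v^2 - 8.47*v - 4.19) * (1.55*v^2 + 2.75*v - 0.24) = -4.247*v^5 - 4.249*v^4 - 6.6409*v^3 - 30.2958*v^2 - 9.4897*v + 1.0056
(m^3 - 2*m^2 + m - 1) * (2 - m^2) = -m^5 + 2*m^4 + m^3 - 3*m^2 + 2*m - 2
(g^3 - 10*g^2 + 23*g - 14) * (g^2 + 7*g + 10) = g^5 - 3*g^4 - 37*g^3 + 47*g^2 + 132*g - 140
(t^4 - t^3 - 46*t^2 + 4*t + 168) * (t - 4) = t^5 - 5*t^4 - 42*t^3 + 188*t^2 + 152*t - 672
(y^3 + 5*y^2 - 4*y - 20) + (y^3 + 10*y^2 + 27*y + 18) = 2*y^3 + 15*y^2 + 23*y - 2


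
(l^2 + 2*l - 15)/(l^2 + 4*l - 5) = (l - 3)/(l - 1)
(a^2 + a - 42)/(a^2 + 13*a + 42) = (a - 6)/(a + 6)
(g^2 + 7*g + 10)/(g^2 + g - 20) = (g + 2)/(g - 4)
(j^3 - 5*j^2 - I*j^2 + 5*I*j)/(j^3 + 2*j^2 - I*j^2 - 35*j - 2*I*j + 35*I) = j/(j + 7)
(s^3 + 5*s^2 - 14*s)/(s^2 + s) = (s^2 + 5*s - 14)/(s + 1)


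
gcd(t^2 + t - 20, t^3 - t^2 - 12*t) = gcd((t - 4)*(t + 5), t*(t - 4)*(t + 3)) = t - 4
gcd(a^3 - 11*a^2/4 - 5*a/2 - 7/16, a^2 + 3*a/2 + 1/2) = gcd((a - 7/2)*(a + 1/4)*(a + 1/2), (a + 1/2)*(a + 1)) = a + 1/2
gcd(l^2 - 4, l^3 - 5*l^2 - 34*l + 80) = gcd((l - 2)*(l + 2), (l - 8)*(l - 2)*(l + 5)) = l - 2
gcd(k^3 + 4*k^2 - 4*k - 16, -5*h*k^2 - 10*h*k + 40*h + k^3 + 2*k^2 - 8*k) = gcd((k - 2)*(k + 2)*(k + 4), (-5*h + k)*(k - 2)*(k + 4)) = k^2 + 2*k - 8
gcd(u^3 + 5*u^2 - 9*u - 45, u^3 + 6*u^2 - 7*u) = 1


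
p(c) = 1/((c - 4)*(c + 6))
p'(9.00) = 0.00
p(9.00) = 0.01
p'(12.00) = 0.00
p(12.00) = 0.01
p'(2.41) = -0.04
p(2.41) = -0.07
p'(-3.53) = 0.01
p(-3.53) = -0.05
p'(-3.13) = 0.01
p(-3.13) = -0.05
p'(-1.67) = 0.00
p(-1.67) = -0.04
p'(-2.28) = 0.00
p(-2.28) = -0.04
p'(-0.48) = -0.00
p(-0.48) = -0.04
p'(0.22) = -0.00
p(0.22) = -0.04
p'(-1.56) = 0.00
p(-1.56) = -0.04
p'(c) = -1/((c - 4)*(c + 6)^2) - 1/((c - 4)^2*(c + 6)) = 2*(-c - 1)/(c^4 + 4*c^3 - 44*c^2 - 96*c + 576)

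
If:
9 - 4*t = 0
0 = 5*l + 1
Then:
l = -1/5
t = 9/4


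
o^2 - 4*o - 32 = (o - 8)*(o + 4)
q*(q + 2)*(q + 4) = q^3 + 6*q^2 + 8*q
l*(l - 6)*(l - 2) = l^3 - 8*l^2 + 12*l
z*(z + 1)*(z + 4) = z^3 + 5*z^2 + 4*z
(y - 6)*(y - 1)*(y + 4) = y^3 - 3*y^2 - 22*y + 24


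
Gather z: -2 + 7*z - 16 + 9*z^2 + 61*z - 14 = 9*z^2 + 68*z - 32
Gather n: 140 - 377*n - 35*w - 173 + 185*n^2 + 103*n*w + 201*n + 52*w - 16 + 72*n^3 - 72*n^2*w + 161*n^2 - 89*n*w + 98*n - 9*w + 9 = 72*n^3 + n^2*(346 - 72*w) + n*(14*w - 78) + 8*w - 40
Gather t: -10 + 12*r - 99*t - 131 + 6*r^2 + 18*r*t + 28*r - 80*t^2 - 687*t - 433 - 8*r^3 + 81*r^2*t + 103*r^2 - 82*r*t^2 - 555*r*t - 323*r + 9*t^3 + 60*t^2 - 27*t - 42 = -8*r^3 + 109*r^2 - 283*r + 9*t^3 + t^2*(-82*r - 20) + t*(81*r^2 - 537*r - 813) - 616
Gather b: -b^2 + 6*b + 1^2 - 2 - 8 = -b^2 + 6*b - 9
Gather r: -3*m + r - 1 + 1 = -3*m + r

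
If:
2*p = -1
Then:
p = -1/2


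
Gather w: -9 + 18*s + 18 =18*s + 9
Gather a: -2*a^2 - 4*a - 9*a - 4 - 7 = -2*a^2 - 13*a - 11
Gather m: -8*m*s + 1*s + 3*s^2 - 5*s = -8*m*s + 3*s^2 - 4*s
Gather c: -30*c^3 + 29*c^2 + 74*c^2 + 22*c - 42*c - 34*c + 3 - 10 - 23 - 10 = -30*c^3 + 103*c^2 - 54*c - 40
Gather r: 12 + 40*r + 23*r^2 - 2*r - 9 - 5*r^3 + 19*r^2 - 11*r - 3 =-5*r^3 + 42*r^2 + 27*r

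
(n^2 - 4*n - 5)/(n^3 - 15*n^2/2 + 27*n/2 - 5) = 2*(n + 1)/(2*n^2 - 5*n + 2)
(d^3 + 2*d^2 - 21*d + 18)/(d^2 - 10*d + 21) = (d^2 + 5*d - 6)/(d - 7)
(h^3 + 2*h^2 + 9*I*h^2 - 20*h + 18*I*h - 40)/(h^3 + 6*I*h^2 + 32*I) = (h^2 + h*(2 + 5*I) + 10*I)/(h^2 + 2*I*h + 8)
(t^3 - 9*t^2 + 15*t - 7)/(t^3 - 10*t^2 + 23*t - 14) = (t - 1)/(t - 2)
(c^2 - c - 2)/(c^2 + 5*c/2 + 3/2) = 2*(c - 2)/(2*c + 3)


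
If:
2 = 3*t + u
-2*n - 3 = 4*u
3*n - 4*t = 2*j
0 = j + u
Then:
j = 43/16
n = 31/8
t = 25/16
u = -43/16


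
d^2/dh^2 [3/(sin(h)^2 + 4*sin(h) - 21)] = 6*(-2*sin(h)^4 - 6*sin(h)^3 - 47*sin(h)^2 - 30*sin(h) + 37)/(sin(h)^2 + 4*sin(h) - 21)^3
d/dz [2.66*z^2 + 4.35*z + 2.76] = 5.32*z + 4.35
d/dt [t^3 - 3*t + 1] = 3*t^2 - 3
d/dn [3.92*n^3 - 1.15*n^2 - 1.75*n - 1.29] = 11.76*n^2 - 2.3*n - 1.75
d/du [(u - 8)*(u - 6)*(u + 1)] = 3*u^2 - 26*u + 34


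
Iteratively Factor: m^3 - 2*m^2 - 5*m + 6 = (m - 3)*(m^2 + m - 2) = (m - 3)*(m + 2)*(m - 1)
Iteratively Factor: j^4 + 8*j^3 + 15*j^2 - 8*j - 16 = (j + 4)*(j^3 + 4*j^2 - j - 4) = (j + 1)*(j + 4)*(j^2 + 3*j - 4) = (j - 1)*(j + 1)*(j + 4)*(j + 4)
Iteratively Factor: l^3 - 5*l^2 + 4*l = (l - 4)*(l^2 - l) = l*(l - 4)*(l - 1)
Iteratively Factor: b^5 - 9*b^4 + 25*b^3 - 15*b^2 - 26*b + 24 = (b - 3)*(b^4 - 6*b^3 + 7*b^2 + 6*b - 8) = (b - 3)*(b - 2)*(b^3 - 4*b^2 - b + 4) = (b - 4)*(b - 3)*(b - 2)*(b^2 - 1) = (b - 4)*(b - 3)*(b - 2)*(b - 1)*(b + 1)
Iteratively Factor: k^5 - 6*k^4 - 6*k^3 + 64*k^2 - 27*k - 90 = (k + 1)*(k^4 - 7*k^3 + k^2 + 63*k - 90) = (k - 2)*(k + 1)*(k^3 - 5*k^2 - 9*k + 45) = (k - 3)*(k - 2)*(k + 1)*(k^2 - 2*k - 15) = (k - 5)*(k - 3)*(k - 2)*(k + 1)*(k + 3)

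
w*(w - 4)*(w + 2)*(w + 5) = w^4 + 3*w^3 - 18*w^2 - 40*w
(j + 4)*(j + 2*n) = j^2 + 2*j*n + 4*j + 8*n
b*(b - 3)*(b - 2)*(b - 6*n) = b^4 - 6*b^3*n - 5*b^3 + 30*b^2*n + 6*b^2 - 36*b*n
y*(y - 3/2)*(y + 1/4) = y^3 - 5*y^2/4 - 3*y/8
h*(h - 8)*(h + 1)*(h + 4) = h^4 - 3*h^3 - 36*h^2 - 32*h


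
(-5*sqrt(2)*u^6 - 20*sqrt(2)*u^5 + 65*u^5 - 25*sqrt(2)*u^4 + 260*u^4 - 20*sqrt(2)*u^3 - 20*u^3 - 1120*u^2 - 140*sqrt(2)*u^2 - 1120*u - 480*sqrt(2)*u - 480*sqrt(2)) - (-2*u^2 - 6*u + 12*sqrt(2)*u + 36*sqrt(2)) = -5*sqrt(2)*u^6 - 20*sqrt(2)*u^5 + 65*u^5 - 25*sqrt(2)*u^4 + 260*u^4 - 20*sqrt(2)*u^3 - 20*u^3 - 1118*u^2 - 140*sqrt(2)*u^2 - 1114*u - 492*sqrt(2)*u - 516*sqrt(2)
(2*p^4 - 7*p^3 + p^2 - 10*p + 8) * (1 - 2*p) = -4*p^5 + 16*p^4 - 9*p^3 + 21*p^2 - 26*p + 8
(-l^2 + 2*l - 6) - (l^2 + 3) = -2*l^2 + 2*l - 9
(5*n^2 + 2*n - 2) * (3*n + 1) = 15*n^3 + 11*n^2 - 4*n - 2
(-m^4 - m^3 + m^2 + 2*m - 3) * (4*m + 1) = -4*m^5 - 5*m^4 + 3*m^3 + 9*m^2 - 10*m - 3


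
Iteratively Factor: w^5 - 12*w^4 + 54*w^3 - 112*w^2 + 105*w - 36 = (w - 3)*(w^4 - 9*w^3 + 27*w^2 - 31*w + 12) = (w - 3)*(w - 1)*(w^3 - 8*w^2 + 19*w - 12) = (w - 3)*(w - 1)^2*(w^2 - 7*w + 12) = (w - 4)*(w - 3)*(w - 1)^2*(w - 3)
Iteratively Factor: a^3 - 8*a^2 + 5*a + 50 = (a - 5)*(a^2 - 3*a - 10) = (a - 5)^2*(a + 2)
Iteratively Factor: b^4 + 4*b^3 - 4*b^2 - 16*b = (b)*(b^3 + 4*b^2 - 4*b - 16) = b*(b - 2)*(b^2 + 6*b + 8) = b*(b - 2)*(b + 2)*(b + 4)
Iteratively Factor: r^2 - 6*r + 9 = (r - 3)*(r - 3)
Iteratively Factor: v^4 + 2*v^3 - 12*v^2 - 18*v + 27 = (v + 3)*(v^3 - v^2 - 9*v + 9) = (v - 1)*(v + 3)*(v^2 - 9) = (v - 3)*(v - 1)*(v + 3)*(v + 3)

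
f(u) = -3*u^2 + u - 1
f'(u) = 1 - 6*u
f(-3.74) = -46.70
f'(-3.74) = 23.44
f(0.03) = -0.97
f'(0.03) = 0.82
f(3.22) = -28.89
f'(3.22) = -18.32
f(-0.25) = -1.44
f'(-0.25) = 2.50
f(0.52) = -1.29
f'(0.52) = -2.12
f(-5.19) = -87.00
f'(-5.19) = 32.14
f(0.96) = -2.80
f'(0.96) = -4.76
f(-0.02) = -1.02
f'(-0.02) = 1.12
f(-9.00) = -253.00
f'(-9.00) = 55.00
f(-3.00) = -31.00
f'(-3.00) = 19.00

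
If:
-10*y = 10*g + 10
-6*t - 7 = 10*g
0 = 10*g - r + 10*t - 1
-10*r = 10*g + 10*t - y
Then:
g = -412/217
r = -2/217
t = 867/434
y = 195/217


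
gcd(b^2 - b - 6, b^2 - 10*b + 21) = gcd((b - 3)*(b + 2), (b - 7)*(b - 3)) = b - 3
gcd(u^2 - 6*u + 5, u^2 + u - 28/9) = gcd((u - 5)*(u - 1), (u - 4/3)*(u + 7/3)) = 1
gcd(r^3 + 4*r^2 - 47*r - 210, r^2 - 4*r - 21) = r - 7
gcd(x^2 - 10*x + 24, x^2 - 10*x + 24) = x^2 - 10*x + 24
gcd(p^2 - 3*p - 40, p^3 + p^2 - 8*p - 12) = 1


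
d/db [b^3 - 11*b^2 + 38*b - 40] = 3*b^2 - 22*b + 38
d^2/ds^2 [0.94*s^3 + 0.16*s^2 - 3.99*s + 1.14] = 5.64*s + 0.32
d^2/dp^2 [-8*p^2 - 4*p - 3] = -16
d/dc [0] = 0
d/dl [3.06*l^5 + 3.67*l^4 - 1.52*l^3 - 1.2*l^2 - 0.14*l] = 15.3*l^4 + 14.68*l^3 - 4.56*l^2 - 2.4*l - 0.14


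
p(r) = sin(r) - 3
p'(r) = cos(r)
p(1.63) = -2.00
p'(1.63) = -0.06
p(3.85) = -3.65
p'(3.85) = -0.76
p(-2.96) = -3.18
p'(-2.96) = -0.98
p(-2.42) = -3.66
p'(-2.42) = -0.75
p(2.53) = -2.43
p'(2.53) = -0.82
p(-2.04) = -3.89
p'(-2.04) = -0.45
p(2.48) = -2.39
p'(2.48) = -0.79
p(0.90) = -2.22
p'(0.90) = 0.62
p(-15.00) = -3.65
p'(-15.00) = -0.76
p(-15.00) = -3.65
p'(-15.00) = -0.76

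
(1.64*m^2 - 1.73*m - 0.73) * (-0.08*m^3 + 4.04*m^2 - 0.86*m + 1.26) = -0.1312*m^5 + 6.764*m^4 - 8.3412*m^3 + 0.605*m^2 - 1.552*m - 0.9198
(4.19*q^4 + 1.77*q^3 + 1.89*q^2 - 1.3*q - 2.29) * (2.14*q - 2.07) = 8.9666*q^5 - 4.8855*q^4 + 0.3807*q^3 - 6.6943*q^2 - 2.2096*q + 4.7403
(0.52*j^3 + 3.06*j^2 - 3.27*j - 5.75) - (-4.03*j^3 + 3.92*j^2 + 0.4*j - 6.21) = 4.55*j^3 - 0.86*j^2 - 3.67*j + 0.46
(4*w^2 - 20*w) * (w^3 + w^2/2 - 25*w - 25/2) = 4*w^5 - 18*w^4 - 110*w^3 + 450*w^2 + 250*w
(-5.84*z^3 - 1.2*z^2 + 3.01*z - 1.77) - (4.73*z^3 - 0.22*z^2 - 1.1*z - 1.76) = -10.57*z^3 - 0.98*z^2 + 4.11*z - 0.01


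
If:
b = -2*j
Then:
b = -2*j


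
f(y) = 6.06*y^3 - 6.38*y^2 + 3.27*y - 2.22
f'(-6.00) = 734.31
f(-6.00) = -1560.48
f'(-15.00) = 4285.17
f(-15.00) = -21939.27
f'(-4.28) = 390.91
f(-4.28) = -608.21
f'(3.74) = 209.84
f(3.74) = 237.79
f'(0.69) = 3.12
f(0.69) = -1.01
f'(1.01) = 8.93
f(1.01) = 0.82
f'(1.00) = 8.69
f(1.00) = 0.73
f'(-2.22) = 121.20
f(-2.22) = -107.23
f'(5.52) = 486.79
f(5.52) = 840.70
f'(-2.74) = 174.72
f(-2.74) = -183.74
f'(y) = 18.18*y^2 - 12.76*y + 3.27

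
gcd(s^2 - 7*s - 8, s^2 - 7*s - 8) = s^2 - 7*s - 8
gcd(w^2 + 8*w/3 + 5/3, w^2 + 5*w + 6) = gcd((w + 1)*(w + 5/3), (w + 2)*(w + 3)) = 1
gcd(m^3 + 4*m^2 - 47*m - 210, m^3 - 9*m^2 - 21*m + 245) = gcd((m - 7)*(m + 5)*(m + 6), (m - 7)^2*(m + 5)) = m^2 - 2*m - 35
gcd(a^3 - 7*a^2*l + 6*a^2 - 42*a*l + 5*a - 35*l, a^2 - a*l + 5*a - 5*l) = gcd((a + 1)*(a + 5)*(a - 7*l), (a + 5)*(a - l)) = a + 5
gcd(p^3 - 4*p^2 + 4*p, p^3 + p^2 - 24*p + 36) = p - 2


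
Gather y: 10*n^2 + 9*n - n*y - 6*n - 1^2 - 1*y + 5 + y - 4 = 10*n^2 - n*y + 3*n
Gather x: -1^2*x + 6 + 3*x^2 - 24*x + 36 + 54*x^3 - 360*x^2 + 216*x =54*x^3 - 357*x^2 + 191*x + 42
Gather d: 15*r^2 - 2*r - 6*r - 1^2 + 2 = 15*r^2 - 8*r + 1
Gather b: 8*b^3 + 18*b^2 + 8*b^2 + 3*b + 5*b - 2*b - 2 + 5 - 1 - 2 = 8*b^3 + 26*b^2 + 6*b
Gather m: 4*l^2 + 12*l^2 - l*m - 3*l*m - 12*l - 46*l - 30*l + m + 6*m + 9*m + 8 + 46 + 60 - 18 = 16*l^2 - 88*l + m*(16 - 4*l) + 96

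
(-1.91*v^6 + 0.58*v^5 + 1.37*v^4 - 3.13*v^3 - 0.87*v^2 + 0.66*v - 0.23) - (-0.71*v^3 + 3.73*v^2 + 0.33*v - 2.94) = -1.91*v^6 + 0.58*v^5 + 1.37*v^4 - 2.42*v^3 - 4.6*v^2 + 0.33*v + 2.71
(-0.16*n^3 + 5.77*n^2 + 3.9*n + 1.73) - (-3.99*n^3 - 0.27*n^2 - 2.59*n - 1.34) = 3.83*n^3 + 6.04*n^2 + 6.49*n + 3.07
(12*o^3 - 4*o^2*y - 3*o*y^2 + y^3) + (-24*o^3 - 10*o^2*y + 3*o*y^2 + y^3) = -12*o^3 - 14*o^2*y + 2*y^3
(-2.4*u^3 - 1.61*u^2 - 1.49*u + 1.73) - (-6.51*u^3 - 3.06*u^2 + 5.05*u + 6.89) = 4.11*u^3 + 1.45*u^2 - 6.54*u - 5.16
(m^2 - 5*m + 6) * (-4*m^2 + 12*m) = -4*m^4 + 32*m^3 - 84*m^2 + 72*m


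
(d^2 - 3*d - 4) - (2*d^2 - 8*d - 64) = -d^2 + 5*d + 60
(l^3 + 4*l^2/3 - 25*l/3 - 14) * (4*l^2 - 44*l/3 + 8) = 4*l^5 - 28*l^4/3 - 404*l^3/9 + 692*l^2/9 + 416*l/3 - 112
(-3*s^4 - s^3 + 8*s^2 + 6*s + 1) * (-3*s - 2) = 9*s^5 + 9*s^4 - 22*s^3 - 34*s^2 - 15*s - 2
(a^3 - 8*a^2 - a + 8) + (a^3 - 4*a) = 2*a^3 - 8*a^2 - 5*a + 8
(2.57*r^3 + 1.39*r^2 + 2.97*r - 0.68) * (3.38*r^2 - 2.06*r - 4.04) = 8.6866*r^5 - 0.596*r^4 - 3.2076*r^3 - 14.0322*r^2 - 10.598*r + 2.7472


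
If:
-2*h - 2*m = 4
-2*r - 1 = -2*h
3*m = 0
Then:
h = -2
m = 0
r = -5/2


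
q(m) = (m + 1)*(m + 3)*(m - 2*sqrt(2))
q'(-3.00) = 11.66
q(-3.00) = 0.00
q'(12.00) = 451.80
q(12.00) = 1788.46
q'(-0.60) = -8.64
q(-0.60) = -3.29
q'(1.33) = 0.11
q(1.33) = -15.12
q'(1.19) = -1.28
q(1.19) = -15.03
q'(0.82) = -4.38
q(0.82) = -13.96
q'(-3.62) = 22.52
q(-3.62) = -10.47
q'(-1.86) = -2.29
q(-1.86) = 4.60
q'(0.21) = -7.69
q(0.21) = -10.17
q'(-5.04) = 56.08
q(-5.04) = -64.85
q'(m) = (m + 1)*(m + 3) + (m + 1)*(m - 2*sqrt(2)) + (m + 3)*(m - 2*sqrt(2)) = 3*m^2 - 4*sqrt(2)*m + 8*m - 8*sqrt(2) + 3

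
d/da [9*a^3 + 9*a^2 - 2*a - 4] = 27*a^2 + 18*a - 2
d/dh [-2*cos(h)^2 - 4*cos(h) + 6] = 4*(cos(h) + 1)*sin(h)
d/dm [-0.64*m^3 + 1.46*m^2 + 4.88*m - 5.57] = -1.92*m^2 + 2.92*m + 4.88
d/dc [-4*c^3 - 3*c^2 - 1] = 6*c*(-2*c - 1)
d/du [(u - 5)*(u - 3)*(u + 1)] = 3*u^2 - 14*u + 7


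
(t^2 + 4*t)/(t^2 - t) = (t + 4)/(t - 1)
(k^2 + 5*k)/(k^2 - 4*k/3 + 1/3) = 3*k*(k + 5)/(3*k^2 - 4*k + 1)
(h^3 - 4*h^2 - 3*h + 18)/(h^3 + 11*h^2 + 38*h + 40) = (h^2 - 6*h + 9)/(h^2 + 9*h + 20)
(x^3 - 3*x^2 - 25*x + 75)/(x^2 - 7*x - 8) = (-x^3 + 3*x^2 + 25*x - 75)/(-x^2 + 7*x + 8)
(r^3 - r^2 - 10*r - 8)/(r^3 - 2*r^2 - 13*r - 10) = (r - 4)/(r - 5)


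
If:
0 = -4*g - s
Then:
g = -s/4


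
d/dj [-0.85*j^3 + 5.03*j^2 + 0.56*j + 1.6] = -2.55*j^2 + 10.06*j + 0.56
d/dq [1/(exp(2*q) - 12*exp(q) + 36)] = 2*(6 - exp(q))*exp(q)/(exp(2*q) - 12*exp(q) + 36)^2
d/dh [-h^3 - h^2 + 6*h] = -3*h^2 - 2*h + 6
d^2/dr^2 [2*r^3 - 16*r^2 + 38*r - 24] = 12*r - 32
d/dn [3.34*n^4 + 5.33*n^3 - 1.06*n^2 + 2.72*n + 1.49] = 13.36*n^3 + 15.99*n^2 - 2.12*n + 2.72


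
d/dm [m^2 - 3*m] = 2*m - 3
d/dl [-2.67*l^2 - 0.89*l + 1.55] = -5.34*l - 0.89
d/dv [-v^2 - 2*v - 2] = -2*v - 2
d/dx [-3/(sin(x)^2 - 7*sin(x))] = 3*(2*sin(x) - 7)*cos(x)/((sin(x) - 7)^2*sin(x)^2)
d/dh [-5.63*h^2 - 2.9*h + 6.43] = -11.26*h - 2.9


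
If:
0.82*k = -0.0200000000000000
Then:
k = -0.02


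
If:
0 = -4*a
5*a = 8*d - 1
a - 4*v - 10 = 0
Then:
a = 0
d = 1/8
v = -5/2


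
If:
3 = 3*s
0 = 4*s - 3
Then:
No Solution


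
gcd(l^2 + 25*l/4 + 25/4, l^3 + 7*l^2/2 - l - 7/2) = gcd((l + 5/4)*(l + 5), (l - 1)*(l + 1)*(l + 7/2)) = 1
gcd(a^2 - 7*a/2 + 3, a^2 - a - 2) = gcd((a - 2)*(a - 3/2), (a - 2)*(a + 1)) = a - 2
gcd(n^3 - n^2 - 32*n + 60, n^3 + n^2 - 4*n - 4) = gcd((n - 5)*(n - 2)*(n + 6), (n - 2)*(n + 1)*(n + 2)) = n - 2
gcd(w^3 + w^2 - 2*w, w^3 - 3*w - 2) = 1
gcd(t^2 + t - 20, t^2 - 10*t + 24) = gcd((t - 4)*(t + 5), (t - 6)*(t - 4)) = t - 4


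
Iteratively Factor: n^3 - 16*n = (n)*(n^2 - 16) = n*(n - 4)*(n + 4)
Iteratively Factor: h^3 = (h)*(h^2) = h^2*(h)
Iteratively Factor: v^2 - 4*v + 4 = (v - 2)*(v - 2)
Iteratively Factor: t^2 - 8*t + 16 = (t - 4)*(t - 4)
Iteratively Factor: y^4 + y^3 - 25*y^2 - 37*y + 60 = (y - 1)*(y^3 + 2*y^2 - 23*y - 60) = (y - 1)*(y + 3)*(y^2 - y - 20) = (y - 1)*(y + 3)*(y + 4)*(y - 5)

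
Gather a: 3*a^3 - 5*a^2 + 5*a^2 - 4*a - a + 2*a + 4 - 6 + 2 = 3*a^3 - 3*a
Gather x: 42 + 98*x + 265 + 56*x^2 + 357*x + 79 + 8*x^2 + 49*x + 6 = 64*x^2 + 504*x + 392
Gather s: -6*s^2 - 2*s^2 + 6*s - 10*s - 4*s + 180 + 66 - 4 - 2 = -8*s^2 - 8*s + 240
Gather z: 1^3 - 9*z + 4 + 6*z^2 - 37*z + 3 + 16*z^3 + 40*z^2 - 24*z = 16*z^3 + 46*z^2 - 70*z + 8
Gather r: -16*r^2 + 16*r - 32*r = -16*r^2 - 16*r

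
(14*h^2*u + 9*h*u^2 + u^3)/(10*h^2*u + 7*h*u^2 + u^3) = (7*h + u)/(5*h + u)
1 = 1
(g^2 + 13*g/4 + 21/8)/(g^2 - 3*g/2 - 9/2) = (g + 7/4)/(g - 3)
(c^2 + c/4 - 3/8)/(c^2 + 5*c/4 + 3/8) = (2*c - 1)/(2*c + 1)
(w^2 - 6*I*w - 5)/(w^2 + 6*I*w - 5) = (w^2 - 6*I*w - 5)/(w^2 + 6*I*w - 5)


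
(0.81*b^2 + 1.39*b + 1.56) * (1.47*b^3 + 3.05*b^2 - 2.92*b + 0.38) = 1.1907*b^5 + 4.5138*b^4 + 4.1675*b^3 + 1.007*b^2 - 4.027*b + 0.5928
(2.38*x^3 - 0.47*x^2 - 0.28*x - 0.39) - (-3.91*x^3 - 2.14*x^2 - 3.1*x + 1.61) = 6.29*x^3 + 1.67*x^2 + 2.82*x - 2.0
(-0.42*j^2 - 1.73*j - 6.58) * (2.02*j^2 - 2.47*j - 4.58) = -0.8484*j^4 - 2.4572*j^3 - 7.0949*j^2 + 24.176*j + 30.1364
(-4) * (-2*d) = 8*d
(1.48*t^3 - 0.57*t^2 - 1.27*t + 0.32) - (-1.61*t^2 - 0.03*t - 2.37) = 1.48*t^3 + 1.04*t^2 - 1.24*t + 2.69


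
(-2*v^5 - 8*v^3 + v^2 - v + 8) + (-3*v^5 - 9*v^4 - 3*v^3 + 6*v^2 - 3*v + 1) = -5*v^5 - 9*v^4 - 11*v^3 + 7*v^2 - 4*v + 9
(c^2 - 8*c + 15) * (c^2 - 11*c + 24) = c^4 - 19*c^3 + 127*c^2 - 357*c + 360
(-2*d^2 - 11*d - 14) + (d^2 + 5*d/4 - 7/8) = -d^2 - 39*d/4 - 119/8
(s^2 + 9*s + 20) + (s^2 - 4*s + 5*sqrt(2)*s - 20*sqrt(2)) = 2*s^2 + 5*s + 5*sqrt(2)*s - 20*sqrt(2) + 20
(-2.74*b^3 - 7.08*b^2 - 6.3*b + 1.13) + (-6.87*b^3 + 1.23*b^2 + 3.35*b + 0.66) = -9.61*b^3 - 5.85*b^2 - 2.95*b + 1.79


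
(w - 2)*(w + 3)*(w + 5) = w^3 + 6*w^2 - w - 30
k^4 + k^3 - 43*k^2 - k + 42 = (k - 6)*(k - 1)*(k + 1)*(k + 7)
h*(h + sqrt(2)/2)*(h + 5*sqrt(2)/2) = h^3 + 3*sqrt(2)*h^2 + 5*h/2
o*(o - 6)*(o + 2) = o^3 - 4*o^2 - 12*o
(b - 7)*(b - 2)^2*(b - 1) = b^4 - 12*b^3 + 43*b^2 - 60*b + 28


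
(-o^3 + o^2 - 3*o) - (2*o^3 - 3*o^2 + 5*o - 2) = -3*o^3 + 4*o^2 - 8*o + 2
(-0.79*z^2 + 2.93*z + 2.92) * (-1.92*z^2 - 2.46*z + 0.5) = 1.5168*z^4 - 3.6822*z^3 - 13.2092*z^2 - 5.7182*z + 1.46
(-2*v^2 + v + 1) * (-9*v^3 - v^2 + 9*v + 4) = 18*v^5 - 7*v^4 - 28*v^3 + 13*v + 4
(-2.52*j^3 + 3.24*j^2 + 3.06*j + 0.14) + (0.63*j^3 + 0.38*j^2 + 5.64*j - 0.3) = -1.89*j^3 + 3.62*j^2 + 8.7*j - 0.16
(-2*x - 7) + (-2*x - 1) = -4*x - 8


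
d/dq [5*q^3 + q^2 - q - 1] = 15*q^2 + 2*q - 1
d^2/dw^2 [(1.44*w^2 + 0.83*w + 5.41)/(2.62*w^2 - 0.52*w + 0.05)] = (15.318616*w^3 + 221.686584*w^2 - 44.875884*w + 1.558668)/(17.984728*w^6 - 10.708464*w^5 + 3.155004*w^4 - 0.549328*w^3 + 0.06021*w^2 - 0.0039*w + 0.000125)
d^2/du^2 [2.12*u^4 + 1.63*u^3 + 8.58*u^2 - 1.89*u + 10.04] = 25.44*u^2 + 9.78*u + 17.16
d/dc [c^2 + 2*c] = 2*c + 2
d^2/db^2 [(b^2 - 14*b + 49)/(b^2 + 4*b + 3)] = 4*(-9*b^3 + 69*b^2 + 357*b + 407)/(b^6 + 12*b^5 + 57*b^4 + 136*b^3 + 171*b^2 + 108*b + 27)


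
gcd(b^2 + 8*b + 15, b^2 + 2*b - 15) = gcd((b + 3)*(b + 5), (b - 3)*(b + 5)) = b + 5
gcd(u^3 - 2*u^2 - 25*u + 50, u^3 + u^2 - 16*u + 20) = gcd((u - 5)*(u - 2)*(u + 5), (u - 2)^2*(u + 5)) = u^2 + 3*u - 10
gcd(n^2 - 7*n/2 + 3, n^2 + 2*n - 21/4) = n - 3/2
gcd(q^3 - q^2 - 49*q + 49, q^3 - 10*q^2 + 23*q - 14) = q^2 - 8*q + 7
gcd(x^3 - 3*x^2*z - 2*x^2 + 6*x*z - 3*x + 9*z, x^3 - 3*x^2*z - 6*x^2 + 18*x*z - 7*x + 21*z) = x^2 - 3*x*z + x - 3*z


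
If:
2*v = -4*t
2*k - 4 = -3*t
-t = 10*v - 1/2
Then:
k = 155/76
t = -1/38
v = 1/19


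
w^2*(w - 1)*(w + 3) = w^4 + 2*w^3 - 3*w^2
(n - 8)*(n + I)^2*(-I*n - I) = -I*n^4 + 2*n^3 + 7*I*n^3 - 14*n^2 + 9*I*n^2 - 16*n - 7*I*n - 8*I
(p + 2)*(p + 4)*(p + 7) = p^3 + 13*p^2 + 50*p + 56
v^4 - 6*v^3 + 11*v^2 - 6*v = v*(v - 3)*(v - 2)*(v - 1)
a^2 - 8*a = a*(a - 8)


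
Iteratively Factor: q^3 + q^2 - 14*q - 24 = (q + 2)*(q^2 - q - 12) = (q - 4)*(q + 2)*(q + 3)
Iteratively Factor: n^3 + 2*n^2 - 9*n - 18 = (n - 3)*(n^2 + 5*n + 6) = (n - 3)*(n + 3)*(n + 2)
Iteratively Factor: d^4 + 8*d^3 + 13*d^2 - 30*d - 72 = (d - 2)*(d^3 + 10*d^2 + 33*d + 36) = (d - 2)*(d + 3)*(d^2 + 7*d + 12) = (d - 2)*(d + 3)^2*(d + 4)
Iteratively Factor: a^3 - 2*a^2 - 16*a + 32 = (a + 4)*(a^2 - 6*a + 8) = (a - 2)*(a + 4)*(a - 4)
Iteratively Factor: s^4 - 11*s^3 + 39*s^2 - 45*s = (s - 3)*(s^3 - 8*s^2 + 15*s) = (s - 3)^2*(s^2 - 5*s) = (s - 5)*(s - 3)^2*(s)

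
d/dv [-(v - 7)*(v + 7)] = -2*v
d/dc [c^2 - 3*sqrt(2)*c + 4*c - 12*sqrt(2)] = 2*c - 3*sqrt(2) + 4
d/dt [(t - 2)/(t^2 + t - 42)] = (t^2 + t - (t - 2)*(2*t + 1) - 42)/(t^2 + t - 42)^2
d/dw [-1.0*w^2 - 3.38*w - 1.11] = -2.0*w - 3.38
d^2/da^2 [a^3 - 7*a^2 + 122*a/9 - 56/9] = 6*a - 14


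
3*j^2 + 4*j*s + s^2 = (j + s)*(3*j + s)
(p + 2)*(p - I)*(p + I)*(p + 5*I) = p^4 + 2*p^3 + 5*I*p^3 + p^2 + 10*I*p^2 + 2*p + 5*I*p + 10*I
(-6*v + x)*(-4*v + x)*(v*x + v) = 24*v^3*x + 24*v^3 - 10*v^2*x^2 - 10*v^2*x + v*x^3 + v*x^2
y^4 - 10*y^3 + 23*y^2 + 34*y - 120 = (y - 5)*(y - 4)*(y - 3)*(y + 2)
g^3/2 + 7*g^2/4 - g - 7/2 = (g/2 + sqrt(2)/2)*(g + 7/2)*(g - sqrt(2))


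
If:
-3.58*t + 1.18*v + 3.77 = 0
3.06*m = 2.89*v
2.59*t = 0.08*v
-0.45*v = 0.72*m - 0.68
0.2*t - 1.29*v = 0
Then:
No Solution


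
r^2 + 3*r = r*(r + 3)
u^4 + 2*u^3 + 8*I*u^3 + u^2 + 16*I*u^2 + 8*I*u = u*(u + 8*I)*(-I*u - I)*(I*u + I)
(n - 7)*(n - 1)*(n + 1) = n^3 - 7*n^2 - n + 7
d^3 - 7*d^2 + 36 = (d - 6)*(d - 3)*(d + 2)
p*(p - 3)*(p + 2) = p^3 - p^2 - 6*p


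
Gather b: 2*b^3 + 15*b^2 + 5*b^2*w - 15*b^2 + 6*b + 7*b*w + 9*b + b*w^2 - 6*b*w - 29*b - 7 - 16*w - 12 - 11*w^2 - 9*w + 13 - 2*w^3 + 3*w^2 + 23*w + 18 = 2*b^3 + 5*b^2*w + b*(w^2 + w - 14) - 2*w^3 - 8*w^2 - 2*w + 12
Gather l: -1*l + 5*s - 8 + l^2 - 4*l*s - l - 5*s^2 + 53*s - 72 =l^2 + l*(-4*s - 2) - 5*s^2 + 58*s - 80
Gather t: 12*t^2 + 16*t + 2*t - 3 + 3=12*t^2 + 18*t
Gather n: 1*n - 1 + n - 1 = 2*n - 2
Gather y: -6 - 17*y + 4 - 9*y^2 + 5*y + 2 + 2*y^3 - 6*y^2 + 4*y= 2*y^3 - 15*y^2 - 8*y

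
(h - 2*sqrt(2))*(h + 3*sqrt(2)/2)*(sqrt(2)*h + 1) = sqrt(2)*h^3 - 13*sqrt(2)*h/2 - 6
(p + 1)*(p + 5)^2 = p^3 + 11*p^2 + 35*p + 25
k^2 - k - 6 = (k - 3)*(k + 2)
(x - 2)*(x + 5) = x^2 + 3*x - 10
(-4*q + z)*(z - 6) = -4*q*z + 24*q + z^2 - 6*z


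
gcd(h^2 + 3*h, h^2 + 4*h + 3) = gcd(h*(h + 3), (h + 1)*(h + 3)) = h + 3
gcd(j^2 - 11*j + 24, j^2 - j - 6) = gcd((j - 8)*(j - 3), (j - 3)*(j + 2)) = j - 3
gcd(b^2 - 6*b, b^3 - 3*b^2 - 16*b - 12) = b - 6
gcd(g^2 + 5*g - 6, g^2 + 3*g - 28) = 1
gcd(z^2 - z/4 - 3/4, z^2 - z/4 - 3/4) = z^2 - z/4 - 3/4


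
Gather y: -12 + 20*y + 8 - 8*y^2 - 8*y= -8*y^2 + 12*y - 4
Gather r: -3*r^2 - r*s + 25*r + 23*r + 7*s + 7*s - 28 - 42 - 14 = -3*r^2 + r*(48 - s) + 14*s - 84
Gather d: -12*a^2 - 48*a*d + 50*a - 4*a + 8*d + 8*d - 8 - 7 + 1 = -12*a^2 + 46*a + d*(16 - 48*a) - 14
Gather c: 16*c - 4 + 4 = 16*c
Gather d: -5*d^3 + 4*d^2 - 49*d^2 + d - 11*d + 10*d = -5*d^3 - 45*d^2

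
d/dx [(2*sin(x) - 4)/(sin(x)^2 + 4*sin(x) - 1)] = 2*(4*sin(x) + cos(x)^2 + 6)*cos(x)/(4*sin(x) - cos(x)^2)^2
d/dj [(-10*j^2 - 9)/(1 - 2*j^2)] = -56*j/(2*j^2 - 1)^2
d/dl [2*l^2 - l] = 4*l - 1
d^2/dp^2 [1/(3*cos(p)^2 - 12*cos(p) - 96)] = (4*sin(p)^4 - 146*sin(p)^2 - 113*cos(p) - 3*cos(3*p) + 46)/(3*(sin(p)^2 + 4*cos(p) + 31)^3)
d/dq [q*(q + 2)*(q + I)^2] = (q + I)*(2*q*(q + 2) + q*(q + I) + (q + 2)*(q + I))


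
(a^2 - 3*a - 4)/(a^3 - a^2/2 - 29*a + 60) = 2*(a + 1)/(2*a^2 + 7*a - 30)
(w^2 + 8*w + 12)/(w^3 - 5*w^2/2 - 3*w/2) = 2*(w^2 + 8*w + 12)/(w*(2*w^2 - 5*w - 3))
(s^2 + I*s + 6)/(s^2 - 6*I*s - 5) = (s^2 + I*s + 6)/(s^2 - 6*I*s - 5)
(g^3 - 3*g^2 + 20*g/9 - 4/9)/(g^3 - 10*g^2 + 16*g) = (g^2 - g + 2/9)/(g*(g - 8))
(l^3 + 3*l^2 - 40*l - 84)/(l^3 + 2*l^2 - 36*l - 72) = (l + 7)/(l + 6)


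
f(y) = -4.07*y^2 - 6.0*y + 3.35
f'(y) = -8.14*y - 6.0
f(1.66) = -17.83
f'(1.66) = -19.51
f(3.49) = -67.16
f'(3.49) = -34.41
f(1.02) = -7.00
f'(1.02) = -14.30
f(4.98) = -127.47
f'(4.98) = -46.54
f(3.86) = -80.45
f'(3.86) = -37.42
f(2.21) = -29.79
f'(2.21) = -23.99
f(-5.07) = -70.85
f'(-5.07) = 35.27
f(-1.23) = 4.57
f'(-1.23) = 4.01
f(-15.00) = -822.40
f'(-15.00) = 116.10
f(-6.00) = -107.17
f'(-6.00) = 42.84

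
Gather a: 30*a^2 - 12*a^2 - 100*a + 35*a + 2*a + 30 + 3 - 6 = 18*a^2 - 63*a + 27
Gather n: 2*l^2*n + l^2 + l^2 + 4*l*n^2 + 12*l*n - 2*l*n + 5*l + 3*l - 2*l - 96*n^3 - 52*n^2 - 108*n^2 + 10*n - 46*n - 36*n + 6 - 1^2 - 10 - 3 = 2*l^2 + 6*l - 96*n^3 + n^2*(4*l - 160) + n*(2*l^2 + 10*l - 72) - 8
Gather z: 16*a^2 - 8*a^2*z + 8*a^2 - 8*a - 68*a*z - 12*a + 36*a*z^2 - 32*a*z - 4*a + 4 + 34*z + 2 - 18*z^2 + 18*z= 24*a^2 - 24*a + z^2*(36*a - 18) + z*(-8*a^2 - 100*a + 52) + 6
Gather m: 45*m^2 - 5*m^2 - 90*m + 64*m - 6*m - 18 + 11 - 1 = 40*m^2 - 32*m - 8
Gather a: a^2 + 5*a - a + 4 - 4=a^2 + 4*a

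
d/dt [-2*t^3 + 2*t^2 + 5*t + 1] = -6*t^2 + 4*t + 5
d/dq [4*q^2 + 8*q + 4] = 8*q + 8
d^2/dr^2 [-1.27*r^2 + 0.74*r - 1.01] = -2.54000000000000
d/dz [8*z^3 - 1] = 24*z^2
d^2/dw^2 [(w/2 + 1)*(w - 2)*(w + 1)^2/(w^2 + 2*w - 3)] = (w^6 + 6*w^5 + 3*w^4 - 36*w^3 - 21*w^2 - 42*w - 103)/(w^6 + 6*w^5 + 3*w^4 - 28*w^3 - 9*w^2 + 54*w - 27)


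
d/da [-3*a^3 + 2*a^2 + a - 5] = -9*a^2 + 4*a + 1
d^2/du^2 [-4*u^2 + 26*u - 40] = -8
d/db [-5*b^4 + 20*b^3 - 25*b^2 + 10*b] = -20*b^3 + 60*b^2 - 50*b + 10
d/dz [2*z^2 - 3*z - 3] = 4*z - 3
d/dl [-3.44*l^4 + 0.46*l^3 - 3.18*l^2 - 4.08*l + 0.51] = -13.76*l^3 + 1.38*l^2 - 6.36*l - 4.08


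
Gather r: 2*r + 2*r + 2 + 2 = 4*r + 4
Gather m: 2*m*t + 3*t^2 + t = 2*m*t + 3*t^2 + t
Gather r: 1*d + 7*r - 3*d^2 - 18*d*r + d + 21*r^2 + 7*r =-3*d^2 + 2*d + 21*r^2 + r*(14 - 18*d)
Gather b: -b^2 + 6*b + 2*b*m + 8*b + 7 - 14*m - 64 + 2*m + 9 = -b^2 + b*(2*m + 14) - 12*m - 48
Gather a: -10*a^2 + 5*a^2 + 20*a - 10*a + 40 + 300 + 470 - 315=-5*a^2 + 10*a + 495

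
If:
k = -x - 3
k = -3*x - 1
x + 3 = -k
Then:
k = -4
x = 1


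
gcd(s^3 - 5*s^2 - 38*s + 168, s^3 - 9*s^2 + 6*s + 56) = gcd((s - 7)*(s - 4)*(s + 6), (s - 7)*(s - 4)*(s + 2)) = s^2 - 11*s + 28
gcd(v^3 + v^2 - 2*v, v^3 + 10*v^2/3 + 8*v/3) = v^2 + 2*v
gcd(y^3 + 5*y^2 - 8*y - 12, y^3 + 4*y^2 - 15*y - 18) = y^2 + 7*y + 6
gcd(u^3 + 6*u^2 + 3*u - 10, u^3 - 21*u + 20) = u^2 + 4*u - 5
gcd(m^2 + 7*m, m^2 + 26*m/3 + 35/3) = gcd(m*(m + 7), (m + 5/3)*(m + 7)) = m + 7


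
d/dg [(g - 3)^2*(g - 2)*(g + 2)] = 4*g^3 - 18*g^2 + 10*g + 24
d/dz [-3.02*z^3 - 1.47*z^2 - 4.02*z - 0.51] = -9.06*z^2 - 2.94*z - 4.02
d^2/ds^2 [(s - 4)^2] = 2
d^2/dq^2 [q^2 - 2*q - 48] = 2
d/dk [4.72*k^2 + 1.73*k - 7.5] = 9.44*k + 1.73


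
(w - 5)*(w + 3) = w^2 - 2*w - 15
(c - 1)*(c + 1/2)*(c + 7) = c^3 + 13*c^2/2 - 4*c - 7/2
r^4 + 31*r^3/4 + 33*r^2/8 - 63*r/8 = r*(r - 3/4)*(r + 3/2)*(r + 7)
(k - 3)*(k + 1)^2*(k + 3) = k^4 + 2*k^3 - 8*k^2 - 18*k - 9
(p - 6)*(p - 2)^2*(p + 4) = p^4 - 6*p^3 - 12*p^2 + 88*p - 96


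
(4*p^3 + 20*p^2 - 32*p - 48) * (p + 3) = 4*p^4 + 32*p^3 + 28*p^2 - 144*p - 144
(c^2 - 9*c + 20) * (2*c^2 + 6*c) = 2*c^4 - 12*c^3 - 14*c^2 + 120*c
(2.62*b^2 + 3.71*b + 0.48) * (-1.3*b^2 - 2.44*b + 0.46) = -3.406*b^4 - 11.2158*b^3 - 8.4712*b^2 + 0.5354*b + 0.2208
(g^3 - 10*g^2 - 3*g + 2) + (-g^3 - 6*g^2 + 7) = -16*g^2 - 3*g + 9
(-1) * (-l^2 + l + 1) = l^2 - l - 1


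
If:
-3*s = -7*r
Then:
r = 3*s/7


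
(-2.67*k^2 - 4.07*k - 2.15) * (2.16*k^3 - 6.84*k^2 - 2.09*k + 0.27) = -5.7672*k^5 + 9.4716*k^4 + 28.7751*k^3 + 22.4914*k^2 + 3.3946*k - 0.5805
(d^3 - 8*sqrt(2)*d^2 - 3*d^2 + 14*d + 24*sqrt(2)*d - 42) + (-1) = d^3 - 8*sqrt(2)*d^2 - 3*d^2 + 14*d + 24*sqrt(2)*d - 43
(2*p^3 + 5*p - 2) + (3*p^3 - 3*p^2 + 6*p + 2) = 5*p^3 - 3*p^2 + 11*p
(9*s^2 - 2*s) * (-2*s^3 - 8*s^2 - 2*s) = -18*s^5 - 68*s^4 - 2*s^3 + 4*s^2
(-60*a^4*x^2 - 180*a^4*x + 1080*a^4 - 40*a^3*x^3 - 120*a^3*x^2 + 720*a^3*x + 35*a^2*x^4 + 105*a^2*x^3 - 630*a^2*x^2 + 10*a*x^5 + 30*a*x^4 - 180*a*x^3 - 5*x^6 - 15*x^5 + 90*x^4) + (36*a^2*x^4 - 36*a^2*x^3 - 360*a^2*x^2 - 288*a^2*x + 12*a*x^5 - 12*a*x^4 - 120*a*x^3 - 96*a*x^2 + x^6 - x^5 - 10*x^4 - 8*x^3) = -60*a^4*x^2 - 180*a^4*x + 1080*a^4 - 40*a^3*x^3 - 120*a^3*x^2 + 720*a^3*x + 71*a^2*x^4 + 69*a^2*x^3 - 990*a^2*x^2 - 288*a^2*x + 22*a*x^5 + 18*a*x^4 - 300*a*x^3 - 96*a*x^2 - 4*x^6 - 16*x^5 + 80*x^4 - 8*x^3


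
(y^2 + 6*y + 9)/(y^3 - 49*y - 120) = (y + 3)/(y^2 - 3*y - 40)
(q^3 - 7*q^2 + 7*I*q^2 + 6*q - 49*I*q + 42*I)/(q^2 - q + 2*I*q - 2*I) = (q^2 + q*(-6 + 7*I) - 42*I)/(q + 2*I)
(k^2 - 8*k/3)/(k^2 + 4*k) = (k - 8/3)/(k + 4)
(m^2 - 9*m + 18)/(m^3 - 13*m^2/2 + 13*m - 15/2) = 2*(m - 6)/(2*m^2 - 7*m + 5)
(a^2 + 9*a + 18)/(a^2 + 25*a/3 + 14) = 3*(a + 3)/(3*a + 7)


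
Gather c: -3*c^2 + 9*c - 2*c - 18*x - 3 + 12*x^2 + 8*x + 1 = -3*c^2 + 7*c + 12*x^2 - 10*x - 2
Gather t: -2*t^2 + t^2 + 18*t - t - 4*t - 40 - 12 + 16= -t^2 + 13*t - 36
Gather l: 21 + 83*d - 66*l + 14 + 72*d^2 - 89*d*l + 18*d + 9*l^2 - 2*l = 72*d^2 + 101*d + 9*l^2 + l*(-89*d - 68) + 35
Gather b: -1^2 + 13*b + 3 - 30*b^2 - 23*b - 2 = -30*b^2 - 10*b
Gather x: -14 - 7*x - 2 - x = -8*x - 16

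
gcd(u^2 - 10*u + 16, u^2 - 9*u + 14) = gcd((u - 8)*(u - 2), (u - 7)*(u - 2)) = u - 2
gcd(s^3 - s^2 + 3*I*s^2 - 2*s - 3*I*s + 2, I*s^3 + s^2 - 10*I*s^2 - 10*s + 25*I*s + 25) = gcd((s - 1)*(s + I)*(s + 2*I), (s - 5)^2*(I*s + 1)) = 1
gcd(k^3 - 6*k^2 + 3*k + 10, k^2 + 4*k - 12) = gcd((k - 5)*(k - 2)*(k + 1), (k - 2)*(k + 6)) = k - 2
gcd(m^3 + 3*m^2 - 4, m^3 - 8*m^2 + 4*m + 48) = m + 2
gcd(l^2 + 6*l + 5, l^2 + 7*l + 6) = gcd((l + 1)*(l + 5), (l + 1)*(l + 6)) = l + 1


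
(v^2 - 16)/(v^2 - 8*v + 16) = (v + 4)/(v - 4)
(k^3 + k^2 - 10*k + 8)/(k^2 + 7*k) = (k^3 + k^2 - 10*k + 8)/(k*(k + 7))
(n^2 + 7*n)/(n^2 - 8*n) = (n + 7)/(n - 8)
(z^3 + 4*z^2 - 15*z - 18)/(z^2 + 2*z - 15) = (z^2 + 7*z + 6)/(z + 5)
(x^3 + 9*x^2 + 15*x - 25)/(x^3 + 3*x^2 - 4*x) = (x^2 + 10*x + 25)/(x*(x + 4))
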